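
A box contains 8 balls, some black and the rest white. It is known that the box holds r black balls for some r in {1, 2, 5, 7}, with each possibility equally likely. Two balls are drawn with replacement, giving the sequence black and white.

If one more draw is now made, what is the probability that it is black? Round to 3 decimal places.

0.473

For each hypothesis, P(data | H) works out to: P(data | r = 1) = (1/8)(7/8) = 7/64; P(data | r = 2) = (2/8)(6/8) = 3/16; P(data | r = 5) = (5/8)(3/8) = 15/64; P(data | r = 7) = (7/8)(1/8) = 7/64.
Multiplying each by its prior: 1/4 · 7/64 = 7/256, 1/4 · 3/16 = 3/64, 1/4 · 15/64 = 15/256, 1/4 · 7/64 = 7/256; with total 41/256.
Normalising, the posterior is P(r = 1 | data) = 7/41, P(r = 2 | data) = 12/41, P(r = 5 | data) = 15/41, P(r = 7 | data) = 7/41.
The predictive probability is P(black next | data) = (1/8)(7/41) + (1/4)(12/41) + (5/8)(15/41) + (7/8)(7/41) = 155/328.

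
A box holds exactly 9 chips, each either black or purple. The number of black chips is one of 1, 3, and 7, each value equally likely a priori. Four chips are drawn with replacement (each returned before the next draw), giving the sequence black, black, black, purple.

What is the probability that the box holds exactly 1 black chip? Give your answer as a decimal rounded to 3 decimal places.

The likelihood of the observed sequence under each hypothesis: P(data | r = 1) = (1/9)(1/9)(1/9)(8/9) = 0.0012193; P(data | r = 3) = (3/9)(3/9)(3/9)(6/9) = 0.024691; P(data | r = 7) = (7/9)(7/9)(7/9)(2/9) = 0.10456.
The prior-weighted likelihoods are 1/3 · 0.0012193 = 0.00040644, 1/3 · 0.024691 = 0.0082305, 1/3 · 0.10456 = 0.034852; these sum to 0.043489.
By Bayes' rule, P(r = 1 | data) = (0.00040644) / (0.043489) = 0.0093458.

0.009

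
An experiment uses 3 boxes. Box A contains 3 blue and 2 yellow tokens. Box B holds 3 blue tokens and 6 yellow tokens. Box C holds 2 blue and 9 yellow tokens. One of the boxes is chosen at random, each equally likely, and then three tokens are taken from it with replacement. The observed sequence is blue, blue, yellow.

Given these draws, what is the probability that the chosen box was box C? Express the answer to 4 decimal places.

Compute the likelihood of the observed sequence for each case: P(data | box A) = (3/5)(3/5)(2/5) = 0.144; P(data | box B) = (3/9)(3/9)(6/9) = 0.074074; P(data | box C) = (2/11)(2/11)(9/11) = 0.027047.
Weighting by the prior gives 1/3 · 0.144 = 0.048, 1/3 · 0.074074 = 0.024691, 1/3 · 0.027047 = 0.0090158; with total 0.081707.
So P(box C | data) = (0.0090158) / (0.081707) = 0.11034.

0.1103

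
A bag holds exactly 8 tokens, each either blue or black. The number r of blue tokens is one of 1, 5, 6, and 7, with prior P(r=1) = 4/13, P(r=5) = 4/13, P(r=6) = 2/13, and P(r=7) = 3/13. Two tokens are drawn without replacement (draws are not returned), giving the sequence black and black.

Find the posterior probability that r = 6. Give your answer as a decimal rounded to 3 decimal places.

Compute the likelihood of the observed sequence for each case: P(data | r = 1) = (7/8)(6/7) = 3/4; P(data | r = 5) = (3/8)(2/7) = 3/28; P(data | r = 6) = (2/8)(1/7) = 1/28; P(data | r = 7) = (1/8)(0/7) = 0.
The prior-weighted likelihoods are 4/13 · 3/4 = 3/13, 4/13 · 3/28 = 3/91, 2/13 · 1/28 = 1/182, 3/13 · 0 = 0; these sum to 7/26.
Hence P(r = 6 | data) = (1/182) / (7/26) = 1/49.

0.020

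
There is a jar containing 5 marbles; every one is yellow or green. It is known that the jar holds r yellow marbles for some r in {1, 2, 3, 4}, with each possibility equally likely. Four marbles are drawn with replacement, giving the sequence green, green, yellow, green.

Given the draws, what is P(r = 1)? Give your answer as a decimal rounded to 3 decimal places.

0.438

For each hypothesis, P(data | H) works out to: P(data | r = 1) = (4/5)(4/5)(1/5)(4/5) = 0.1024; P(data | r = 2) = (3/5)(3/5)(2/5)(3/5) = 0.0864; P(data | r = 3) = (2/5)(2/5)(3/5)(2/5) = 0.0384; P(data | r = 4) = (1/5)(1/5)(4/5)(1/5) = 0.0064.
Multiplying each by its prior: 1/4 · 0.1024 = 0.0256, 1/4 · 0.0864 = 0.0216, 1/4 · 0.0384 = 0.0096, 1/4 · 0.0064 = 0.0016; these sum to 0.0584.
By Bayes' rule, P(r = 1 | data) = (0.0256) / (0.0584) = 0.43836.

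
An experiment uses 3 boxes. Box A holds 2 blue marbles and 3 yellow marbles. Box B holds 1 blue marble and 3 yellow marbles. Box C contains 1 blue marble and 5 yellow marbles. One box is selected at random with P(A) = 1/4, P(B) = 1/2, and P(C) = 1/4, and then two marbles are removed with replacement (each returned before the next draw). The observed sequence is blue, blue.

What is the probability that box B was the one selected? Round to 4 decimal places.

Compute the likelihood of the observed sequence for each case: P(data | box A) = (2/5)(2/5) = 0.16; P(data | box B) = (1/4)(1/4) = 0.0625; P(data | box C) = (1/6)(1/6) = 0.027778.
The prior-weighted likelihoods are 1/4 · 0.16 = 0.04, 1/2 · 0.0625 = 0.03125, 1/4 · 0.027778 = 0.0069444; summing to 0.078194.
Therefore the posterior P(box B | data) = (0.03125) / (0.078194) = 0.39964.

0.3996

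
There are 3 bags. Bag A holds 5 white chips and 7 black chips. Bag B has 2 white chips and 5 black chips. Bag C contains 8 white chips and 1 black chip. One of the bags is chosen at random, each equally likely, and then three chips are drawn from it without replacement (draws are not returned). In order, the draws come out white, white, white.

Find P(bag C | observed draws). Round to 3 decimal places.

For each hypothesis, P(data | H) works out to: P(data | bag A) = (5/12)(4/11)(3/10) = 1/22; P(data | bag B) = (2/7)(1/6)(0/5) = 0; P(data | bag C) = (8/9)(7/8)(6/7) = 2/3.
Weighting by the prior gives 1/3 · 1/22 = 1/66, 1/3 · 0 = 0, 1/3 · 2/3 = 2/9; summing to 47/198.
Therefore the posterior P(bag C | data) = (2/9) / (47/198) = 44/47.

0.936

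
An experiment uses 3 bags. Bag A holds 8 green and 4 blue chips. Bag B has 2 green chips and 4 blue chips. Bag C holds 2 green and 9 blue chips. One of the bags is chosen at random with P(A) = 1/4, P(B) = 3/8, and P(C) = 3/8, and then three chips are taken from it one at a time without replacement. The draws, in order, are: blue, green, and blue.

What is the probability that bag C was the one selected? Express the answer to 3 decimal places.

The likelihood of the observed sequence under each hypothesis: P(data | bag A) = (4/12)(8/11)(3/10) = 4/55; P(data | bag B) = (4/6)(2/5)(3/4) = 1/5; P(data | bag C) = (9/11)(2/10)(8/9) = 8/55.
Weighting by the prior gives 1/4 · 4/55 = 1/55, 3/8 · 1/5 = 3/40, 3/8 · 8/55 = 3/55; with total 13/88.
By Bayes' rule, P(bag C | data) = (3/55) / (13/88) = 24/65.

0.369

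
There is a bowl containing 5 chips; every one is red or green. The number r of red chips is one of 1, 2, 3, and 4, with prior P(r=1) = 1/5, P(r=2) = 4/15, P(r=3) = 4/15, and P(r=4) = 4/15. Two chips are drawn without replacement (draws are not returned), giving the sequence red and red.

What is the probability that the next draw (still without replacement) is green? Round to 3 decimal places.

Compute the likelihood of the observed sequence for each case: P(data | r = 1) = (1/5)(0/4) = 0; P(data | r = 2) = (2/5)(1/4) = 1/10; P(data | r = 3) = (3/5)(2/4) = 3/10; P(data | r = 4) = (4/5)(3/4) = 3/5.
Multiplying each by its prior: 1/5 · 0 = 0, 4/15 · 1/10 = 2/75, 4/15 · 3/10 = 2/25, 4/15 · 3/5 = 4/25; these sum to 4/15.
Normalising, the posterior is P(r = 1 | data) = 0, P(r = 2 | data) = 1/10, P(r = 3 | data) = 3/10, P(r = 4 | data) = 3/5.
The predictive probability is P(green next | data) = (1)(1/10) + (2/3)(3/10) + (1/3)(3/5) = 1/2.

0.500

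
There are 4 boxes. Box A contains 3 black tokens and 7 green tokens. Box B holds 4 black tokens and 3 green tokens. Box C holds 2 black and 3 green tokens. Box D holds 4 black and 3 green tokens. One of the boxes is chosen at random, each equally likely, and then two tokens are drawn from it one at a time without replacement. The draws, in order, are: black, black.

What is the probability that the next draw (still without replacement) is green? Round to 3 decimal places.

Compute the likelihood of the observed sequence for each case: P(data | box A) = (3/10)(2/9) = 1/15; P(data | box B) = (4/7)(3/6) = 2/7; P(data | box C) = (2/5)(1/4) = 1/10; P(data | box D) = (4/7)(3/6) = 2/7.
Multiplying each by its prior: 1/4 · 1/15 = 1/60, 1/4 · 2/7 = 1/14, 1/4 · 1/10 = 1/40, 1/4 · 2/7 = 1/14; these sum to 31/168.
The posterior is then P(box A | data) = 14/155, P(box B | data) = 12/31, P(box C | data) = 21/155, P(box D | data) = 12/31.
So P(green next | data) = Σ P(green next | H) P(H | data) = (7/8)(14/155) + (3/5)(12/31) + (1)(21/155) + (3/5)(12/31) = 421/620.

0.679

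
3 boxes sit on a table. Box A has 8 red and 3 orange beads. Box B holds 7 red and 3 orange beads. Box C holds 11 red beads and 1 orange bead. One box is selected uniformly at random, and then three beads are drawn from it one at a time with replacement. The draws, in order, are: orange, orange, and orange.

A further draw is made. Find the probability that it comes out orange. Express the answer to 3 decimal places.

0.286

Compute the likelihood of the observed sequence for each case: P(data | box A) = (3/11)(3/11)(3/11) = 0.020285; P(data | box B) = (3/10)(3/10)(3/10) = 0.027; P(data | box C) = (1/12)(1/12)(1/12) = 0.0005787.
Weighting by the prior gives 1/3 · 0.020285 = 0.0067618, 1/3 · 0.027 = 0.009, 1/3 · 0.0005787 = 0.0001929; these sum to 0.015955.
Dividing through by the total gives posterior P(box A | data) = 0.42381, P(box B | data) = 0.5641, P(box C | data) = 0.012091.
So P(orange next | data) = Σ P(orange next | H) P(H | data) = (3/11)(0.42381) + (3/10)(0.5641) + (1/12)(0.012091) = 0.28582.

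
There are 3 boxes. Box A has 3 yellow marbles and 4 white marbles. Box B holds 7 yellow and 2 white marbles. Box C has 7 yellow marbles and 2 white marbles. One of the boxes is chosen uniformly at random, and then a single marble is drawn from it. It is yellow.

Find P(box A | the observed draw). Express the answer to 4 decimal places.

For each hypothesis, P(data | H) works out to: P(data | box A) = (3/7) = 3/7; P(data | box B) = (7/9) = 7/9; P(data | box C) = (7/9) = 7/9.
Weighting by the prior gives 1/3 · 3/7 = 1/7, 1/3 · 7/9 = 7/27, 1/3 · 7/9 = 7/27; summing to 125/189.
So P(box A | data) = (1/7) / (125/189) = 27/125.

0.2160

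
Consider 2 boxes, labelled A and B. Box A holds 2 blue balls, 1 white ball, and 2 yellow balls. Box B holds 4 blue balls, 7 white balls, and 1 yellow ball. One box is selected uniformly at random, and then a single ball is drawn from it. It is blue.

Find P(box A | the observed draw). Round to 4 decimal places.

0.5455

For each hypothesis, P(data | H) works out to: P(data | box A) = (2/5) = 2/5; P(data | box B) = (4/12) = 1/3.
Weighting by the prior gives 1/2 · 2/5 = 1/5, 1/2 · 1/3 = 1/6; summing to 11/30.
Therefore the posterior P(box A | data) = (1/5) / (11/30) = 6/11.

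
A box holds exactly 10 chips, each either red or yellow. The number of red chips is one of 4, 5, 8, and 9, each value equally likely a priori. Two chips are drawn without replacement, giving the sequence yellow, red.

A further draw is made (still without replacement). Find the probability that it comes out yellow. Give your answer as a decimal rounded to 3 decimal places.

For each hypothesis, P(data | H) works out to: P(data | r = 4) = (6/10)(4/9) = 4/15; P(data | r = 5) = (5/10)(5/9) = 5/18; P(data | r = 8) = (2/10)(8/9) = 8/45; P(data | r = 9) = (1/10)(9/9) = 1/10.
Weighting by the prior gives 1/4 · 4/15 = 1/15, 1/4 · 5/18 = 5/72, 1/4 · 8/45 = 2/45, 1/4 · 1/10 = 1/40; these sum to 37/180.
Dividing through by the total gives posterior P(r = 4 | data) = 12/37, P(r = 5 | data) = 25/74, P(r = 8 | data) = 8/37, P(r = 9 | data) = 9/74.
The predictive probability is P(yellow next | data) = (5/8)(12/37) + (1/2)(25/74) + (1/8)(8/37) + (0)(9/74) = 59/148.

0.399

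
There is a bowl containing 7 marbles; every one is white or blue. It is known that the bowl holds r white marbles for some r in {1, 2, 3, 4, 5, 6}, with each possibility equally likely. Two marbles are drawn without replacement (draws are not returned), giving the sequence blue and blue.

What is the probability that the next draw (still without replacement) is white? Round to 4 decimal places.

0.4000

Under each hypothesis, the probability of the observed sequence is: P(data | r = 1) = (6/7)(5/6) = 5/7; P(data | r = 2) = (5/7)(4/6) = 10/21; P(data | r = 3) = (4/7)(3/6) = 2/7; P(data | r = 4) = (3/7)(2/6) = 1/7; P(data | r = 5) = (2/7)(1/6) = 1/21; P(data | r = 6) = (1/7)(0/6) = 0.
Multiplying each by its prior: 1/6 · 5/7 = 5/42, 1/6 · 10/21 = 5/63, 1/6 · 2/7 = 1/21, 1/6 · 1/7 = 1/42, 1/6 · 1/21 = 1/126, 1/6 · 0 = 0; these sum to 5/18.
The posterior is then P(r = 1 | data) = 3/7, P(r = 2 | data) = 2/7, P(r = 3 | data) = 6/35, P(r = 4 | data) = 3/35, P(r = 5 | data) = 1/35, P(r = 6 | data) = 0.
Averaging over the posterior, P(white next | data) = (1/5)(3/7) + (2/5)(2/7) + (3/5)(6/35) + (4/5)(3/35) + (1)(1/35) = 2/5.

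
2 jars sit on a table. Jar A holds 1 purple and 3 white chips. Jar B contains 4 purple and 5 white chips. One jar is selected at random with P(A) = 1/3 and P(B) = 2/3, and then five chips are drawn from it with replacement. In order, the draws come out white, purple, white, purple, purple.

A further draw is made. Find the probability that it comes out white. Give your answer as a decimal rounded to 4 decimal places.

0.5827

Compute the likelihood of the observed sequence for each case: P(data | jar A) = (3/4)(1/4)(3/4)(1/4)(1/4) = 0.0087891; P(data | jar B) = (5/9)(4/9)(5/9)(4/9)(4/9) = 0.027096.
Weighting by the prior gives 1/3 · 0.0087891 = 0.0029297, 2/3 · 0.027096 = 0.018064; with total 0.020994.
Dividing through by the total gives posterior P(jar A | data) = 0.13955, P(jar B | data) = 0.86045.
Averaging over the posterior, P(white next | data) = (3/4)(0.13955) + (5/9)(0.86045) = 0.58269.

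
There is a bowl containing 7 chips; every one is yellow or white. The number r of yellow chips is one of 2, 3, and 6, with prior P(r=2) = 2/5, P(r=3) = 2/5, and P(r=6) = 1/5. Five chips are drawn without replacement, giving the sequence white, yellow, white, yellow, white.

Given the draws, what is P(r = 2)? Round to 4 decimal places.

The likelihood of the observed sequence under each hypothesis: P(data | r = 2) = (5/7)(2/6)(4/5)(1/4)(3/3) = 1/21; P(data | r = 3) = (4/7)(3/6)(3/5)(2/4)(2/3) = 2/35; P(data | r = 6) = (1/7)(6/6)(0/5) = 0.
Multiplying each by its prior: 2/5 · 1/21 = 2/105, 2/5 · 2/35 = 4/175, 1/5 · 0 = 0; with total 22/525.
By Bayes' rule, P(r = 2 | data) = (2/105) / (22/525) = 5/11.

0.4545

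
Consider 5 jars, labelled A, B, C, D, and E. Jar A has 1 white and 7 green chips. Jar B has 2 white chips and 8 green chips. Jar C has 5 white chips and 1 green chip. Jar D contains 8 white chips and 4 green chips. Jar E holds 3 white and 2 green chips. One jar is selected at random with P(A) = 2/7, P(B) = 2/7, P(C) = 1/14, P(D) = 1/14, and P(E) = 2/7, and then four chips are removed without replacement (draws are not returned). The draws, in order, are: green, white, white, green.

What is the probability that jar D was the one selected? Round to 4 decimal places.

0.1037

Compute the likelihood of the observed sequence for each case: P(data | jar A) = (7/8)(1/7)(0/6) = 0; P(data | jar B) = (8/10)(2/9)(1/8)(7/7) = 1/45; P(data | jar C) = (1/6)(5/5)(4/4)(0/3) = 0; P(data | jar D) = (4/12)(8/11)(7/10)(3/9) = 28/495; P(data | jar E) = (2/5)(3/4)(2/3)(1/2) = 1/10.
Multiplying each by its prior: 2/7 · 0 = 0, 2/7 · 1/45 = 2/315, 1/14 · 0 = 0, 1/14 · 28/495 = 2/495, 2/7 · 1/10 = 1/35; summing to 3/77.
So P(jar D | data) = (2/495) / (3/77) = 14/135.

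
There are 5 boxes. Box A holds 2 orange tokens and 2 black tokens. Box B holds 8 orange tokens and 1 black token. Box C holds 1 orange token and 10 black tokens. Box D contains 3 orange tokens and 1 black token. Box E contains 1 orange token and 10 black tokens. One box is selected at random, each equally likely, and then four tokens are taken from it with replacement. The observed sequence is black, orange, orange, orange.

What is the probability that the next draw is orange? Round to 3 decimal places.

0.727

Compute the likelihood of the observed sequence for each case: P(data | box A) = (2/4)(2/4)(2/4)(2/4) = 0.0625; P(data | box B) = (1/9)(8/9)(8/9)(8/9) = 0.078037; P(data | box C) = (10/11)(1/11)(1/11)(1/11) = 0.00068301; P(data | box D) = (1/4)(3/4)(3/4)(3/4) = 0.10547; P(data | box E) = (10/11)(1/11)(1/11)(1/11) = 0.00068301.
Weighting by the prior gives 1/5 · 0.0625 = 0.0125, 1/5 · 0.078037 = 0.015607, 1/5 · 0.00068301 = 0.0001366, 1/5 · 0.10547 = 0.021094, 1/5 · 0.00068301 = 0.0001366; summing to 0.049474.
Dividing through by the total gives posterior P(box A | data) = 0.25266, P(box B | data) = 0.31546, P(box C | data) = 0.0027611, P(box D | data) = 0.42636, P(box E | data) = 0.0027611.
The predictive probability is P(orange next | data) = (1/2)(0.25266) + (8/9)(0.31546) + (1/11)(0.0027611) + (3/4)(0.42636) + (1/11)(0.0027611) = 0.72701.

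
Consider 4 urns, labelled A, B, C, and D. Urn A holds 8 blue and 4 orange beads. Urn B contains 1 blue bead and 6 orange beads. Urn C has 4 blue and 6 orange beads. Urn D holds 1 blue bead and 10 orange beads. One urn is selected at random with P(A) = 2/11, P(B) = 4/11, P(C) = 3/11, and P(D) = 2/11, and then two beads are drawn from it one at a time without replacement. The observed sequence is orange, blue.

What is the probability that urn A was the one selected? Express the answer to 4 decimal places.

0.2379

Compute the likelihood of the observed sequence for each case: P(data | urn A) = (4/12)(8/11) = 0.24242; P(data | urn B) = (6/7)(1/6) = 0.14286; P(data | urn C) = (6/10)(4/9) = 0.26667; P(data | urn D) = (10/11)(1/10) = 0.090909.
The prior-weighted likelihoods are 2/11 · 0.24242 = 0.044077, 4/11 · 0.14286 = 0.051948, 3/11 · 0.26667 = 0.072727, 2/11 · 0.090909 = 0.016529; with total 0.18528.
So P(urn A | data) = (0.044077) / (0.18528) = 0.23789.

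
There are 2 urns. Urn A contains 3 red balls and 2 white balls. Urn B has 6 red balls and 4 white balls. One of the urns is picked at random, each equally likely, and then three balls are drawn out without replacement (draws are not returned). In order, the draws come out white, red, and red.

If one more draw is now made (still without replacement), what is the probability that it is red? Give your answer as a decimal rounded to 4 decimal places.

For each hypothesis, P(data | H) works out to: P(data | urn A) = (2/5)(3/4)(2/3) = 1/5; P(data | urn B) = (4/10)(6/9)(5/8) = 1/6.
The prior-weighted likelihoods are 1/2 · 1/5 = 1/10, 1/2 · 1/6 = 1/12; summing to 11/60.
The posterior is then P(urn A | data) = 6/11, P(urn B | data) = 5/11.
Averaging over the posterior, P(red next | data) = (1/2)(6/11) + (4/7)(5/11) = 41/77.

0.5325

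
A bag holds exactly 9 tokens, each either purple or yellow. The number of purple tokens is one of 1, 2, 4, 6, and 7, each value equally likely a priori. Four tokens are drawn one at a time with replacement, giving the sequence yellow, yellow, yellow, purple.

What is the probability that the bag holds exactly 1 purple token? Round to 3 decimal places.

Compute the likelihood of the observed sequence for each case: P(data | r = 1) = (8/9)(8/9)(8/9)(1/9) = 0.078037; P(data | r = 2) = (7/9)(7/9)(7/9)(2/9) = 0.10456; P(data | r = 4) = (5/9)(5/9)(5/9)(4/9) = 0.076208; P(data | r = 6) = (3/9)(3/9)(3/9)(6/9) = 0.024691; P(data | r = 7) = (2/9)(2/9)(2/9)(7/9) = 0.0085353.
Weighting by the prior gives 1/5 · 0.078037 = 0.015607, 1/5 · 0.10456 = 0.020911, 1/5 · 0.076208 = 0.015242, 1/5 · 0.024691 = 0.0049383, 1/5 · 0.0085353 = 0.0017071; these sum to 0.058406.
Hence P(r = 1 | data) = (0.015607) / (0.058406) = 0.26722.

0.267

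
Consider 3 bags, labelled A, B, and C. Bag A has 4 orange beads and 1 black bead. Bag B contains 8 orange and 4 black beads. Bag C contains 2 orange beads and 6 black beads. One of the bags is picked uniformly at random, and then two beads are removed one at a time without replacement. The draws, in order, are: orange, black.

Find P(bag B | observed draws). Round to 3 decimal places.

Under each hypothesis, the probability of the observed sequence is: P(data | bag A) = (4/5)(1/4) = 0.2; P(data | bag B) = (8/12)(4/11) = 0.24242; P(data | bag C) = (2/8)(6/7) = 0.21429.
Weighting by the prior gives 1/3 · 0.2 = 0.066667, 1/3 · 0.24242 = 0.080808, 1/3 · 0.21429 = 0.071429; these sum to 0.2189.
Hence P(bag B | data) = (0.080808) / (0.2189) = 0.36915.

0.369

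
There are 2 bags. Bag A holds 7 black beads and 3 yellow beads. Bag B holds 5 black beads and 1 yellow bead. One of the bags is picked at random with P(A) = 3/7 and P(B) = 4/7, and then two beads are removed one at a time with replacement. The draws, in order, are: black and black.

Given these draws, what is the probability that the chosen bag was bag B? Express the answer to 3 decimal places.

The likelihood of the observed sequence under each hypothesis: P(data | bag A) = (7/10)(7/10) = 0.49; P(data | bag B) = (5/6)(5/6) = 0.69444.
Weighting by the prior gives 3/7 · 0.49 = 0.21, 4/7 · 0.69444 = 0.39683; summing to 0.60683.
Therefore the posterior P(bag B | data) = (0.39683) / (0.60683) = 0.65394.

0.654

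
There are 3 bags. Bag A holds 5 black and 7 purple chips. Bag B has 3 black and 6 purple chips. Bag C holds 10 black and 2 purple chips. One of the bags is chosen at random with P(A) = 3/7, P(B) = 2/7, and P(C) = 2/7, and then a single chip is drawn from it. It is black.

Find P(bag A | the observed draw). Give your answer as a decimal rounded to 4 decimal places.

0.3488

For each hypothesis, P(data | H) works out to: P(data | bag A) = (5/12) = 5/12; P(data | bag B) = (3/9) = 1/3; P(data | bag C) = (10/12) = 5/6.
Weighting by the prior gives 3/7 · 5/12 = 5/28, 2/7 · 1/3 = 2/21, 2/7 · 5/6 = 5/21; with total 43/84.
Hence P(bag A | data) = (5/28) / (43/84) = 15/43.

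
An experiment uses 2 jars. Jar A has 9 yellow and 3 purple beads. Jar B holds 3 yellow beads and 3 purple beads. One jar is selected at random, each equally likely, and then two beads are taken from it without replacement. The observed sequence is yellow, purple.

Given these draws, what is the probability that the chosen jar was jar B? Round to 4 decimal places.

0.5946

The likelihood of the observed sequence under each hypothesis: P(data | jar A) = (9/12)(3/11) = 9/44; P(data | jar B) = (3/6)(3/5) = 3/10.
Multiplying each by its prior: 1/2 · 9/44 = 9/88, 1/2 · 3/10 = 3/20; summing to 111/440.
So P(jar B | data) = (3/20) / (111/440) = 22/37.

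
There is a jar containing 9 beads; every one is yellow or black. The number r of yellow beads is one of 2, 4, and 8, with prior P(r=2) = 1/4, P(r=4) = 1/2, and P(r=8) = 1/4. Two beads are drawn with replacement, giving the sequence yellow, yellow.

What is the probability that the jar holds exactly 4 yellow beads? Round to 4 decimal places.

0.3200

The likelihood of the observed sequence under each hypothesis: P(data | r = 2) = (2/9)(2/9) = 4/81; P(data | r = 4) = (4/9)(4/9) = 16/81; P(data | r = 8) = (8/9)(8/9) = 64/81.
The prior-weighted likelihoods are 1/4 · 4/81 = 1/81, 1/2 · 16/81 = 8/81, 1/4 · 64/81 = 16/81; summing to 25/81.
By Bayes' rule, P(r = 4 | data) = (8/81) / (25/81) = 8/25.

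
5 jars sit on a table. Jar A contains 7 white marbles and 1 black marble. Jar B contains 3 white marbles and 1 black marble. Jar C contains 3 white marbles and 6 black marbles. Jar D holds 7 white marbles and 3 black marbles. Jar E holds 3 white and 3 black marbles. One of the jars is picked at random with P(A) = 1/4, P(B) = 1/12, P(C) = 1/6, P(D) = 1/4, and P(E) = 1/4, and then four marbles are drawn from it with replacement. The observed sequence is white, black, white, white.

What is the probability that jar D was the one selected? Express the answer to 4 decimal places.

0.3421

Under each hypothesis, the probability of the observed sequence is: P(data | jar A) = (7/8)(1/8)(7/8)(7/8) = 0.08374; P(data | jar B) = (3/4)(1/4)(3/4)(3/4) = 0.10547; P(data | jar C) = (3/9)(6/9)(3/9)(3/9) = 0.024691; P(data | jar D) = (7/10)(3/10)(7/10)(7/10) = 0.1029; P(data | jar E) = (3/6)(3/6)(3/6)(3/6) = 0.0625.
Weighting by the prior gives 1/4 · 0.08374 = 0.020935, 1/12 · 0.10547 = 0.0087891, 1/6 · 0.024691 = 0.0041152, 1/4 · 0.1029 = 0.025725, 1/4 · 0.0625 = 0.015625; these sum to 0.075189.
Hence P(jar D | data) = (0.025725) / (0.075189) = 0.34214.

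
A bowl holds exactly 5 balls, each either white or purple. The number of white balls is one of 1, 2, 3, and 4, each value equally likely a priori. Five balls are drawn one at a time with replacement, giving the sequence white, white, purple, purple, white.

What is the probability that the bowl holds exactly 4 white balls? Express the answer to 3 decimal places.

0.246

Under each hypothesis, the probability of the observed sequence is: P(data | r = 1) = (1/5)(1/5)(4/5)(4/5)(1/5) = 0.00512; P(data | r = 2) = (2/5)(2/5)(3/5)(3/5)(2/5) = 0.02304; P(data | r = 3) = (3/5)(3/5)(2/5)(2/5)(3/5) = 0.03456; P(data | r = 4) = (4/5)(4/5)(1/5)(1/5)(4/5) = 0.02048.
Weighting by the prior gives 1/4 · 0.00512 = 0.00128, 1/4 · 0.02304 = 0.00576, 1/4 · 0.03456 = 0.00864, 1/4 · 0.02048 = 0.00512; these sum to 0.0208.
So P(r = 4 | data) = (0.00512) / (0.0208) = 0.24615.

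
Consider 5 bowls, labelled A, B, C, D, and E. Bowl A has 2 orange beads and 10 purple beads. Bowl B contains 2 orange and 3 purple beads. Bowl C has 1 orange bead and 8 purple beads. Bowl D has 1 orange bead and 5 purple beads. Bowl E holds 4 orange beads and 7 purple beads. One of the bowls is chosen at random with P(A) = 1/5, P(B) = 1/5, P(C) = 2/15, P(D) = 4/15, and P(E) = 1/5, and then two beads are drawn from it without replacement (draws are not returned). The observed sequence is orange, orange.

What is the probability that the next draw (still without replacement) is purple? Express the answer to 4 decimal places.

0.8919

Under each hypothesis, the probability of the observed sequence is: P(data | bowl A) = (2/12)(1/11) = 1/66; P(data | bowl B) = (2/5)(1/4) = 1/10; P(data | bowl C) = (1/9)(0/8) = 0; P(data | bowl D) = (1/6)(0/5) = 0; P(data | bowl E) = (4/11)(3/10) = 6/55.
The prior-weighted likelihoods are 1/5 · 1/66 = 1/330, 1/5 · 1/10 = 1/50, 2/15 · 0 = 0, 4/15 · 0 = 0, 1/5 · 6/55 = 6/275; summing to 37/825.
Dividing through by the total gives posterior P(bowl A | data) = 5/74, P(bowl B | data) = 33/74, P(bowl C | data) = 0, P(bowl D | data) = 0, P(bowl E | data) = 18/37.
So P(purple next | data) = Σ P(purple next | H) P(H | data) = (1)(5/74) + (1)(33/74) + (7/9)(18/37) = 33/37.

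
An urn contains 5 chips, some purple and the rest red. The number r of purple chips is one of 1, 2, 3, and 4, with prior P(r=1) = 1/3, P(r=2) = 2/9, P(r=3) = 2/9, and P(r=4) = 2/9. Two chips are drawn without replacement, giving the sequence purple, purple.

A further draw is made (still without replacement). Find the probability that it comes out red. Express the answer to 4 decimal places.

The likelihood of the observed sequence under each hypothesis: P(data | r = 1) = (1/5)(0/4) = 0; P(data | r = 2) = (2/5)(1/4) = 1/10; P(data | r = 3) = (3/5)(2/4) = 3/10; P(data | r = 4) = (4/5)(3/4) = 3/5.
Multiplying each by its prior: 1/3 · 0 = 0, 2/9 · 1/10 = 1/45, 2/9 · 3/10 = 1/15, 2/9 · 3/5 = 2/15; these sum to 2/9.
Dividing through by the total gives posterior P(r = 1 | data) = 0, P(r = 2 | data) = 1/10, P(r = 3 | data) = 3/10, P(r = 4 | data) = 3/5.
So P(red next | data) = Σ P(red next | H) P(H | data) = (1)(1/10) + (2/3)(3/10) + (1/3)(3/5) = 1/2.

0.5000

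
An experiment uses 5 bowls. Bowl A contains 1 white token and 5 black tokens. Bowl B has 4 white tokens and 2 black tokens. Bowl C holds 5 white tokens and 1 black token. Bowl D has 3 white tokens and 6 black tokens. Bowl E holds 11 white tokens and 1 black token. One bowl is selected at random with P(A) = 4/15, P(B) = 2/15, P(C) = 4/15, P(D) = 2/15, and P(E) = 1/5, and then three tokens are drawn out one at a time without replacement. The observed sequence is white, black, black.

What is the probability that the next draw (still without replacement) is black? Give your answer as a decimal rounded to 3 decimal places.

0.782

The likelihood of the observed sequence under each hypothesis: P(data | bowl A) = (1/6)(5/5)(4/4) = 1/6; P(data | bowl B) = (4/6)(2/5)(1/4) = 1/15; P(data | bowl C) = (5/6)(1/5)(0/4) = 0; P(data | bowl D) = (3/9)(6/8)(5/7) = 5/28; P(data | bowl E) = (11/12)(1/11)(0/10) = 0.
The prior-weighted likelihoods are 4/15 · 1/6 = 2/45, 2/15 · 1/15 = 2/225, 4/15 · 0 = 0, 2/15 · 5/28 = 1/42, 1/5 · 0 = 0; summing to 27/350.
The posterior is then P(bowl A | data) = 140/243, P(bowl B | data) = 28/243, P(bowl C | data) = 0, P(bowl D | data) = 25/81, P(bowl E | data) = 0.
So P(black next | data) = Σ P(black next | H) P(H | data) = (1)(140/243) + (0)(28/243) + (2/3)(25/81) = 190/243.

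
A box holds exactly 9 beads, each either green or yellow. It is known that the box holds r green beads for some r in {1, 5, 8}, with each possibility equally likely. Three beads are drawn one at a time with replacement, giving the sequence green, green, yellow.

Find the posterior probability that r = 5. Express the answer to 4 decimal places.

0.5814

The likelihood of the observed sequence under each hypothesis: P(data | r = 1) = (1/9)(1/9)(8/9) = 0.010974; P(data | r = 5) = (5/9)(5/9)(4/9) = 0.13717; P(data | r = 8) = (8/9)(8/9)(1/9) = 0.087791.
Weighting by the prior gives 1/3 · 0.010974 = 0.003658, 1/3 · 0.13717 = 0.045725, 1/3 · 0.087791 = 0.029264; summing to 0.078647.
Therefore the posterior P(r = 5 | data) = (0.045725) / (0.078647) = 0.5814.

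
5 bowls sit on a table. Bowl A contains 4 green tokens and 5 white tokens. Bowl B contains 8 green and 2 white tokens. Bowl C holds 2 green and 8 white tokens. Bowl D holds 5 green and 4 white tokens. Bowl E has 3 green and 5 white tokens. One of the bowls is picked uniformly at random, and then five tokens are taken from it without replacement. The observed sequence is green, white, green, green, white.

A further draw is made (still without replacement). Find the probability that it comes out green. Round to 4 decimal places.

The likelihood of the observed sequence under each hypothesis: P(data | bowl A) = (4/9)(5/8)(3/7)(2/6)(4/5) = 0.031746; P(data | bowl B) = (8/10)(2/9)(7/8)(6/7)(1/6) = 0.022222; P(data | bowl C) = (2/10)(8/9)(1/8)(0/7) = 0; P(data | bowl D) = (5/9)(4/8)(4/7)(3/6)(3/5) = 0.047619; P(data | bowl E) = (3/8)(5/7)(2/6)(1/5)(4/4) = 0.017857.
Multiplying each by its prior: 1/5 · 0.031746 = 0.0063492, 1/5 · 0.022222 = 0.0044444, 1/5 · 0 = 0, 1/5 · 0.047619 = 0.0095238, 1/5 · 0.017857 = 0.0035714; summing to 0.023889.
Normalising, the posterior is P(bowl A | data) = 0.26578, P(bowl B | data) = 0.18605, P(bowl C | data) = 0, P(bowl D | data) = 0.39867, P(bowl E | data) = 0.1495.
The predictive probability is P(green next | data) = (1/4)(0.26578) + (1)(0.18605) + (1/2)(0.39867) + (0)(0.1495) = 0.45183.

0.4518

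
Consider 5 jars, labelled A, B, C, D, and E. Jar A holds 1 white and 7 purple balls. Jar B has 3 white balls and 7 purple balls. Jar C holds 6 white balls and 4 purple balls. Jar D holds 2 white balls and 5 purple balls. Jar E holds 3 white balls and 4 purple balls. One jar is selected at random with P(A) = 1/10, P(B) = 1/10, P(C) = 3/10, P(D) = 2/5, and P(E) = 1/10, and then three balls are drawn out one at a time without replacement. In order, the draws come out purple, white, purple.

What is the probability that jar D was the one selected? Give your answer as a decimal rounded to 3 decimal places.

0.497

Compute the likelihood of the observed sequence for each case: P(data | jar A) = (7/8)(1/7)(6/6) = 1/8; P(data | jar B) = (7/10)(3/9)(6/8) = 7/40; P(data | jar C) = (4/10)(6/9)(3/8) = 1/10; P(data | jar D) = (5/7)(2/6)(4/5) = 4/21; P(data | jar E) = (4/7)(3/6)(3/5) = 6/35.
Weighting by the prior gives 1/10 · 1/8 = 1/80, 1/10 · 7/40 = 7/400, 3/10 · 1/10 = 3/100, 2/5 · 4/21 = 8/105, 1/10 · 6/35 = 3/175; with total 23/150.
By Bayes' rule, P(jar D | data) = (8/105) / (23/150) = 80/161.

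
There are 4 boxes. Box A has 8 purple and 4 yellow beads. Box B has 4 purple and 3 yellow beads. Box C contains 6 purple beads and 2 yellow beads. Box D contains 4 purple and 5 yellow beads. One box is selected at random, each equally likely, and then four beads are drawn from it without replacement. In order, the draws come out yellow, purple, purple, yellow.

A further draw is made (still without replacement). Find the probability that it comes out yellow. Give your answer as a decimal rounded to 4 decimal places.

0.3510

The likelihood of the observed sequence under each hypothesis: P(data | box A) = (4/12)(8/11)(7/10)(3/9) = 0.056566; P(data | box B) = (3/7)(4/6)(3/5)(2/4) = 0.085714; P(data | box C) = (2/8)(6/7)(5/6)(1/5) = 0.035714; P(data | box D) = (5/9)(4/8)(3/7)(4/6) = 0.079365.
The prior-weighted likelihoods are 1/4 · 0.056566 = 0.014141, 1/4 · 0.085714 = 0.021429, 1/4 · 0.035714 = 0.0089286, 1/4 · 0.079365 = 0.019841; with total 0.06434.
Dividing through by the total gives posterior P(box A | data) = 0.21979, P(box B | data) = 0.33305, P(box C | data) = 0.13877, P(box D | data) = 0.30838.
Averaging over the posterior, P(yellow next | data) = (1/4)(0.21979) + (1/3)(0.33305) + (0)(0.13877) + (3/5)(0.30838) = 0.351.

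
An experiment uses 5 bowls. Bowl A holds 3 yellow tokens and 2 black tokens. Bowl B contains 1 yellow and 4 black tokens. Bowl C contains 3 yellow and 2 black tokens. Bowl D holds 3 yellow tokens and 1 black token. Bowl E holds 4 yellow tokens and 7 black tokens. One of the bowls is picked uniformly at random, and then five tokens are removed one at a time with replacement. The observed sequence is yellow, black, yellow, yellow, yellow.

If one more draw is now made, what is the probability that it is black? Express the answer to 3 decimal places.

The likelihood of the observed sequence under each hypothesis: P(data | bowl A) = (3/5)(2/5)(3/5)(3/5)(3/5) = 0.05184; P(data | bowl B) = (1/5)(4/5)(1/5)(1/5)(1/5) = 0.00128; P(data | bowl C) = (3/5)(2/5)(3/5)(3/5)(3/5) = 0.05184; P(data | bowl D) = (3/4)(1/4)(3/4)(3/4)(3/4) = 0.079102; P(data | bowl E) = (4/11)(7/11)(4/11)(4/11)(4/11) = 0.011127.
The prior-weighted likelihoods are 1/5 · 0.05184 = 0.010368, 1/5 · 0.00128 = 0.000256, 1/5 · 0.05184 = 0.010368, 1/5 · 0.079102 = 0.01582, 1/5 · 0.011127 = 0.0022254; summing to 0.039038.
Normalising, the posterior is P(bowl A | data) = 0.26559, P(bowl B | data) = 0.0065578, P(bowl C | data) = 0.26559, P(bowl D | data) = 0.40526, P(bowl E | data) = 0.057006.
Averaging over the posterior, P(black next | data) = (2/5)(0.26559) + (4/5)(0.0065578) + (2/5)(0.26559) + (1/4)(0.40526) + (7/11)(0.057006) = 0.35531.

0.355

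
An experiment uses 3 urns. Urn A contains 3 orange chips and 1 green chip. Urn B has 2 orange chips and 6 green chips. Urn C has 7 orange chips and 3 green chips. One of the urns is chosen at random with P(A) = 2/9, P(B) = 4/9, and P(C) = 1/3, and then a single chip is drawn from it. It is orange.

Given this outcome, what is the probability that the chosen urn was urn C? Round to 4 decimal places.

Compute the likelihood of this draw for each case: P(data | urn A) = (3/4) = 3/4; P(data | urn B) = (2/8) = 1/4; P(data | urn C) = (7/10) = 7/10.
The prior-weighted likelihoods are 2/9 · 3/4 = 1/6, 4/9 · 1/4 = 1/9, 1/3 · 7/10 = 7/30; these sum to 23/45.
Therefore the posterior P(urn C | data) = (7/30) / (23/45) = 21/46.

0.4565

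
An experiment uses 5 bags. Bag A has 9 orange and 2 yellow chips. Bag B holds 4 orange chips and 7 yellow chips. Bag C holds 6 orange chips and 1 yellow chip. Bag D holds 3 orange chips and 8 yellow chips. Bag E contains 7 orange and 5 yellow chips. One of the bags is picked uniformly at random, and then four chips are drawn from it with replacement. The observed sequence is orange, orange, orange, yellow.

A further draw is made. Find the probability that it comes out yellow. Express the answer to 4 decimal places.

0.3011

Compute the likelihood of the observed sequence for each case: P(data | bag A) = (9/11)(9/11)(9/11)(2/11) = 0.099583; P(data | bag B) = (4/11)(4/11)(4/11)(7/11) = 0.030599; P(data | bag C) = (6/7)(6/7)(6/7)(1/7) = 0.089963; P(data | bag D) = (3/11)(3/11)(3/11)(8/11) = 0.014753; P(data | bag E) = (7/12)(7/12)(7/12)(5/12) = 0.082706.
Multiplying each by its prior: 1/5 · 0.099583 = 0.019917, 1/5 · 0.030599 = 0.0061198, 1/5 · 0.089963 = 0.017993, 1/5 · 0.014753 = 0.0029506, 1/5 · 0.082706 = 0.016541; summing to 0.063521.
Dividing through by the total gives posterior P(bag A | data) = 0.31355, P(bag B | data) = 0.096343, P(bag C | data) = 0.28325, P(bag D | data) = 0.046451, P(bag E | data) = 0.26041.
Averaging over the posterior, P(yellow next | data) = (2/11)(0.31355) + (7/11)(0.096343) + (1/7)(0.28325) + (8/11)(0.046451) + (5/12)(0.26041) = 0.30107.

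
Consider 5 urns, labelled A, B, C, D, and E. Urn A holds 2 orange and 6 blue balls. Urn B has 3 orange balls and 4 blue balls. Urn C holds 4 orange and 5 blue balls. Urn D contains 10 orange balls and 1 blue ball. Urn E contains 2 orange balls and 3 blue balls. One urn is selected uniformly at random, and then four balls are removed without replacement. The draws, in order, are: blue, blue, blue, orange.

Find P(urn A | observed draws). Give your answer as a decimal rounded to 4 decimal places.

Under each hypothesis, the probability of the observed sequence is: P(data | urn A) = (6/8)(5/7)(4/6)(2/5) = 0.14286; P(data | urn B) = (4/7)(3/6)(2/5)(3/4) = 0.085714; P(data | urn C) = (5/9)(4/8)(3/7)(4/6) = 0.079365; P(data | urn D) = (1/11)(0/10) = 0; P(data | urn E) = (3/5)(2/4)(1/3)(2/2) = 0.1.
Weighting by the prior gives 1/5 · 0.14286 = 0.028571, 1/5 · 0.085714 = 0.017143, 1/5 · 0.079365 = 0.015873, 1/5 · 0 = 0, 1/5 · 0.1 = 0.02; these sum to 0.081587.
By Bayes' rule, P(urn A | data) = (0.028571) / (0.081587) = 0.35019.

0.3502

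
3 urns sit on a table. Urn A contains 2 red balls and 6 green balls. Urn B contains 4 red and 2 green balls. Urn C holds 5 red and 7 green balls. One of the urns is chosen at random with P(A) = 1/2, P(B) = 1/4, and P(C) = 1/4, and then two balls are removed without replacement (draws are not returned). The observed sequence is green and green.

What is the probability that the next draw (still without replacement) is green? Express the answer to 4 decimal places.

0.5997

The likelihood of the observed sequence under each hypothesis: P(data | urn A) = (6/8)(5/7) = 0.53571; P(data | urn B) = (2/6)(1/5) = 0.066667; P(data | urn C) = (7/12)(6/11) = 0.31818.
Multiplying each by its prior: 1/2 · 0.53571 = 0.26786, 1/4 · 0.066667 = 0.016667, 1/4 · 0.31818 = 0.079545; with total 0.36407.
The posterior is then P(urn A | data) = 0.73573, P(urn B | data) = 0.045779, P(urn C | data) = 0.21849.
Averaging over the posterior, P(green next | data) = (2/3)(0.73573) + (0)(0.045779) + (1/2)(0.21849) = 0.59973.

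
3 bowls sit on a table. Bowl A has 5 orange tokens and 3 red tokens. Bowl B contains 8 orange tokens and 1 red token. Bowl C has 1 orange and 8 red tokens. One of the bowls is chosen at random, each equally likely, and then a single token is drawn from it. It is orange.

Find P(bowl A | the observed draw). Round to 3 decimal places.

0.385

The likelihood of this draw under each hypothesis: P(data | bowl A) = (5/8) = 5/8; P(data | bowl B) = (8/9) = 8/9; P(data | bowl C) = (1/9) = 1/9.
Weighting by the prior gives 1/3 · 5/8 = 5/24, 1/3 · 8/9 = 8/27, 1/3 · 1/9 = 1/27; summing to 13/24.
So P(bowl A | data) = (5/24) / (13/24) = 5/13.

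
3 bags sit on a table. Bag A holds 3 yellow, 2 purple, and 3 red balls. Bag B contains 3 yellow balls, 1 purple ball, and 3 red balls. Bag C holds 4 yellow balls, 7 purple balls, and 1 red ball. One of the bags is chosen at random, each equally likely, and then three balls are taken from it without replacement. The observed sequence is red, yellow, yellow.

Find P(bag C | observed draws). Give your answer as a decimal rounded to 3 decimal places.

0.061

Compute the likelihood of the observed sequence for each case: P(data | bag A) = (3/8)(3/7)(2/6) = 0.053571; P(data | bag B) = (3/7)(3/6)(2/5) = 0.085714; P(data | bag C) = (1/12)(4/11)(3/10) = 0.0090909.
The prior-weighted likelihoods are 1/3 · 0.053571 = 0.017857, 1/3 · 0.085714 = 0.028571, 1/3 · 0.0090909 = 0.0030303; summing to 0.049459.
Hence P(bag C | data) = (0.0030303) / (0.049459) = 0.061269.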